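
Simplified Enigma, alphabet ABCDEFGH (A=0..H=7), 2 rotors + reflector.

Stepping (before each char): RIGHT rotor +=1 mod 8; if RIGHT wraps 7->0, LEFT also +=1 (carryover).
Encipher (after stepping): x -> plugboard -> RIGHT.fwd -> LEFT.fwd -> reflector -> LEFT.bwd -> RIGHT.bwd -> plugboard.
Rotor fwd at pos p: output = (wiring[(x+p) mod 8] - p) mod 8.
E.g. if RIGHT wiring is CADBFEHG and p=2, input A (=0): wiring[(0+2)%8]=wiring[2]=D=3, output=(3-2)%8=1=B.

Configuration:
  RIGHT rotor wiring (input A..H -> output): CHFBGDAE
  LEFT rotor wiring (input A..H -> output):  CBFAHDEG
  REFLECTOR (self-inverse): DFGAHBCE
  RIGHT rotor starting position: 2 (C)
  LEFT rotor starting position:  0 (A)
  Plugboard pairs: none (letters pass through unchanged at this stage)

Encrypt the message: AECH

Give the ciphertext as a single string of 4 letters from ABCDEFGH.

Char 1 ('A'): step: R->3, L=0; A->plug->A->R->G->L->E->refl->H->L'->E->R'->G->plug->G
Char 2 ('E'): step: R->4, L=0; E->plug->E->R->G->L->E->refl->H->L'->E->R'->C->plug->C
Char 3 ('C'): step: R->5, L=0; C->plug->C->R->H->L->G->refl->C->L'->A->R'->F->plug->F
Char 4 ('H'): step: R->6, L=0; H->plug->H->R->F->L->D->refl->A->L'->D->R'->F->plug->F

Answer: GCFF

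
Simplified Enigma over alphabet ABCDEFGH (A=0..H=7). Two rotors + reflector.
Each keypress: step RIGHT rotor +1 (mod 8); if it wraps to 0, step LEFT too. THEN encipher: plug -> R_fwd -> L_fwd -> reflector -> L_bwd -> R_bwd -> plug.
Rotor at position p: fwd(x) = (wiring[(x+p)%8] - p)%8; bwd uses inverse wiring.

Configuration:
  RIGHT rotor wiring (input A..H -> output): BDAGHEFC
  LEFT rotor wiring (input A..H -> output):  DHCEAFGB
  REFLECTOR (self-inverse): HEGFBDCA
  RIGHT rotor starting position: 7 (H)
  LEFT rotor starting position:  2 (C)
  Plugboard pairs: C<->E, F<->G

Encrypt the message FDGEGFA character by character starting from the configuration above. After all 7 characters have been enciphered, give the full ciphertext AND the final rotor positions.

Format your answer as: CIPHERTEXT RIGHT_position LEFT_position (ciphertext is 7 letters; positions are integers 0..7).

Char 1 ('F'): step: R->0, L->3 (L advanced); F->plug->G->R->F->L->A->refl->H->L'->H->R'->E->plug->C
Char 2 ('D'): step: R->1, L=3; D->plug->D->R->G->L->E->refl->B->L'->A->R'->H->plug->H
Char 3 ('G'): step: R->2, L=3; G->plug->F->R->A->L->B->refl->E->L'->G->R'->A->plug->A
Char 4 ('E'): step: R->3, L=3; E->plug->C->R->B->L->F->refl->D->L'->D->R'->A->plug->A
Char 5 ('G'): step: R->4, L=3; G->plug->F->R->H->L->H->refl->A->L'->F->R'->E->plug->C
Char 6 ('F'): step: R->5, L=3; F->plug->G->R->B->L->F->refl->D->L'->D->R'->F->plug->G
Char 7 ('A'): step: R->6, L=3; A->plug->A->R->H->L->H->refl->A->L'->F->R'->D->plug->D
Final: ciphertext=CHAACGD, RIGHT=6, LEFT=3

Answer: CHAACGD 6 3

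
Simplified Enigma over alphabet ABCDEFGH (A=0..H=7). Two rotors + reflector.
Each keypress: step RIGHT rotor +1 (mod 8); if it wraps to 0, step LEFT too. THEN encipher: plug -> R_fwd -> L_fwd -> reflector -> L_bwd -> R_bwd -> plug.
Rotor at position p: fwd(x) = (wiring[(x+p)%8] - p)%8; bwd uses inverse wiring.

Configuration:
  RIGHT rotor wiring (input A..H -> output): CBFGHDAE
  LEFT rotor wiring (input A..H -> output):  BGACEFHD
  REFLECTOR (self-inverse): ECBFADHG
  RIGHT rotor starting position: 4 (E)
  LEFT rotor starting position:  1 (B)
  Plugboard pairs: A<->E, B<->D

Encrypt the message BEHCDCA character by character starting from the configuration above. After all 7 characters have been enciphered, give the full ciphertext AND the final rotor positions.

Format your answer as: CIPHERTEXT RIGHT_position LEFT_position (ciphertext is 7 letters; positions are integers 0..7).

Char 1 ('B'): step: R->5, L=1; B->plug->D->R->F->L->G->refl->H->L'->B->R'->G->plug->G
Char 2 ('E'): step: R->6, L=1; E->plug->A->R->C->L->B->refl->C->L'->G->R'->B->plug->D
Char 3 ('H'): step: R->7, L=1; H->plug->H->R->B->L->H->refl->G->L'->F->R'->A->plug->E
Char 4 ('C'): step: R->0, L->2 (L advanced); C->plug->C->R->F->L->B->refl->C->L'->C->R'->A->plug->E
Char 5 ('D'): step: R->1, L=2; D->plug->B->R->E->L->F->refl->D->L'->D->R'->G->plug->G
Char 6 ('C'): step: R->2, L=2; C->plug->C->R->F->L->B->refl->C->L'->C->R'->F->plug->F
Char 7 ('A'): step: R->3, L=2; A->plug->E->R->B->L->A->refl->E->L'->H->R'->F->plug->F
Final: ciphertext=GDEEGFF, RIGHT=3, LEFT=2

Answer: GDEEGFF 3 2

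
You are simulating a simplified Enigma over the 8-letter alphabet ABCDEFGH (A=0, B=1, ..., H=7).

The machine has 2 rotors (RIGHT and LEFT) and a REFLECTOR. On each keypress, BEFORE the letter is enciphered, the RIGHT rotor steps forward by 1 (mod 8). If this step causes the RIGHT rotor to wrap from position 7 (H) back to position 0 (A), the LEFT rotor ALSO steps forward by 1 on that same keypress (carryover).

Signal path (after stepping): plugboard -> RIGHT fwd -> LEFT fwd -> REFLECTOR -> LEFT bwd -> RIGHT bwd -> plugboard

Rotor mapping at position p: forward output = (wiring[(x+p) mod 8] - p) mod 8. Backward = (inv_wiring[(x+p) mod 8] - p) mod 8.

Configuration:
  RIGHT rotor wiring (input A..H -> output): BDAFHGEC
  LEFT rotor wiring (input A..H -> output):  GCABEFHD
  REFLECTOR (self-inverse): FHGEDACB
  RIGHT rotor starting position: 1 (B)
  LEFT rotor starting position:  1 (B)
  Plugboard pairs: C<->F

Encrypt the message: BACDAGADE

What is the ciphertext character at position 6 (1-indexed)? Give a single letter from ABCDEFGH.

Char 1 ('B'): step: R->2, L=1; B->plug->B->R->D->L->D->refl->E->L'->E->R'->D->plug->D
Char 2 ('A'): step: R->3, L=1; A->plug->A->R->C->L->A->refl->F->L'->H->R'->E->plug->E
Char 3 ('C'): step: R->4, L=1; C->plug->F->R->H->L->F->refl->A->L'->C->R'->B->plug->B
Char 4 ('D'): step: R->5, L=1; D->plug->D->R->E->L->E->refl->D->L'->D->R'->F->plug->C
Char 5 ('A'): step: R->6, L=1; A->plug->A->R->G->L->C->refl->G->L'->F->R'->D->plug->D
Char 6 ('G'): step: R->7, L=1; G->plug->G->R->H->L->F->refl->A->L'->C->R'->B->plug->B

B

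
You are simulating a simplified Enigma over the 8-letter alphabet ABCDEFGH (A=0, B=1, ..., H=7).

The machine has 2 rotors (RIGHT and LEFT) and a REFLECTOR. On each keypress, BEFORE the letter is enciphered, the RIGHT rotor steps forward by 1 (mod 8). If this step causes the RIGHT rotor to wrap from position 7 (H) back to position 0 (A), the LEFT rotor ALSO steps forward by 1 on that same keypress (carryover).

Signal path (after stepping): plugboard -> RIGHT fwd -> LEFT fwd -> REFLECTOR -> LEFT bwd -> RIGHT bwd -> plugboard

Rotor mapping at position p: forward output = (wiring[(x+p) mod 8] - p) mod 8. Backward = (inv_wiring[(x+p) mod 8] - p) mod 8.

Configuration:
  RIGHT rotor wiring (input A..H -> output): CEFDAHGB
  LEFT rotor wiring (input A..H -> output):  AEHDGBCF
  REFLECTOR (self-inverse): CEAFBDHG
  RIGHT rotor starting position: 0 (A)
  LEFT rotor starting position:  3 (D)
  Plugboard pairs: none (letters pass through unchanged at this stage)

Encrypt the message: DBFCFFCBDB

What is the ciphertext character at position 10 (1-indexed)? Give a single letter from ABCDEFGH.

Char 1 ('D'): step: R->1, L=3; D->plug->D->R->H->L->E->refl->B->L'->G->R'->E->plug->E
Char 2 ('B'): step: R->2, L=3; B->plug->B->R->B->L->D->refl->F->L'->F->R'->D->plug->D
Char 3 ('F'): step: R->3, L=3; F->plug->F->R->H->L->E->refl->B->L'->G->R'->E->plug->E
Char 4 ('C'): step: R->4, L=3; C->plug->C->R->C->L->G->refl->H->L'->D->R'->B->plug->B
Char 5 ('F'): step: R->5, L=3; F->plug->F->R->A->L->A->refl->C->L'->E->R'->C->plug->C
Char 6 ('F'): step: R->6, L=3; F->plug->F->R->F->L->F->refl->D->L'->B->R'->H->plug->H
Char 7 ('C'): step: R->7, L=3; C->plug->C->R->F->L->F->refl->D->L'->B->R'->F->plug->F
Char 8 ('B'): step: R->0, L->4 (L advanced); B->plug->B->R->E->L->E->refl->B->L'->D->R'->D->plug->D
Char 9 ('D'): step: R->1, L=4; D->plug->D->R->H->L->H->refl->G->L'->C->R'->C->plug->C
Char 10 ('B'): step: R->2, L=4; B->plug->B->R->B->L->F->refl->D->L'->G->R'->C->plug->C

C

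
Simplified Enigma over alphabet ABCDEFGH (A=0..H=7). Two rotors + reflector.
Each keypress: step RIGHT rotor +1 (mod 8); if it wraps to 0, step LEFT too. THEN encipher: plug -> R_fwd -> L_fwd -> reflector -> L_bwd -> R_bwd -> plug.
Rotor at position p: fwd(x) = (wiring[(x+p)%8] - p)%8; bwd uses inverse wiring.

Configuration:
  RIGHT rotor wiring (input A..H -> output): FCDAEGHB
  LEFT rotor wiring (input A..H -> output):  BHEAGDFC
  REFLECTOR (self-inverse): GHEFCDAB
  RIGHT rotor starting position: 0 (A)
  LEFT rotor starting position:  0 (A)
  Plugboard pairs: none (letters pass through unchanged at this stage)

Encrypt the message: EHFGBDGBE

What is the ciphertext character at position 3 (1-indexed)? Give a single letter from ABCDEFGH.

Char 1 ('E'): step: R->1, L=0; E->plug->E->R->F->L->D->refl->F->L'->G->R'->F->plug->F
Char 2 ('H'): step: R->2, L=0; H->plug->H->R->A->L->B->refl->H->L'->B->R'->A->plug->A
Char 3 ('F'): step: R->3, L=0; F->plug->F->R->C->L->E->refl->C->L'->H->R'->G->plug->G

G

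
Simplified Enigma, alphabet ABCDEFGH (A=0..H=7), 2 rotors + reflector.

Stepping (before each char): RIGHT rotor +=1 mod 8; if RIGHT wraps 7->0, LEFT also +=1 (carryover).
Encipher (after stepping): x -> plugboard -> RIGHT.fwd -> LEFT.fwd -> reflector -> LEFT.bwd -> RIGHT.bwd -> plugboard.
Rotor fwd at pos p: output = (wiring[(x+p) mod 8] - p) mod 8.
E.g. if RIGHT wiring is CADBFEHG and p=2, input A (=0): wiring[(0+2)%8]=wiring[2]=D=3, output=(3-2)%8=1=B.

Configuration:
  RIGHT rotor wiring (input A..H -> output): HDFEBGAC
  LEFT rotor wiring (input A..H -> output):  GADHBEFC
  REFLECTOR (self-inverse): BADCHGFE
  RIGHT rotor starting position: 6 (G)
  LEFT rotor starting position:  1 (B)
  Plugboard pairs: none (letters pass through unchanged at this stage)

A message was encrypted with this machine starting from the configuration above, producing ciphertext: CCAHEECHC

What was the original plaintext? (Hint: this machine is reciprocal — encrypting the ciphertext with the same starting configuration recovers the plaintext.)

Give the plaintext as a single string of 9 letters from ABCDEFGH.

Char 1 ('C'): step: R->7, L=1; C->plug->C->R->E->L->D->refl->C->L'->B->R'->H->plug->H
Char 2 ('C'): step: R->0, L->2 (L advanced); C->plug->C->R->F->L->A->refl->B->L'->A->R'->G->plug->G
Char 3 ('A'): step: R->1, L=2; A->plug->A->R->C->L->H->refl->E->L'->G->R'->H->plug->H
Char 4 ('H'): step: R->2, L=2; H->plug->H->R->B->L->F->refl->G->L'->H->R'->C->plug->C
Char 5 ('E'): step: R->3, L=2; E->plug->E->R->H->L->G->refl->F->L'->B->R'->A->plug->A
Char 6 ('E'): step: R->4, L=2; E->plug->E->R->D->L->C->refl->D->L'->E->R'->C->plug->C
Char 7 ('C'): step: R->5, L=2; C->plug->C->R->F->L->A->refl->B->L'->A->R'->F->plug->F
Char 8 ('H'): step: R->6, L=2; H->plug->H->R->A->L->B->refl->A->L'->F->R'->D->plug->D
Char 9 ('C'): step: R->7, L=2; C->plug->C->R->E->L->D->refl->C->L'->D->R'->A->plug->A

Answer: HGHCACFDA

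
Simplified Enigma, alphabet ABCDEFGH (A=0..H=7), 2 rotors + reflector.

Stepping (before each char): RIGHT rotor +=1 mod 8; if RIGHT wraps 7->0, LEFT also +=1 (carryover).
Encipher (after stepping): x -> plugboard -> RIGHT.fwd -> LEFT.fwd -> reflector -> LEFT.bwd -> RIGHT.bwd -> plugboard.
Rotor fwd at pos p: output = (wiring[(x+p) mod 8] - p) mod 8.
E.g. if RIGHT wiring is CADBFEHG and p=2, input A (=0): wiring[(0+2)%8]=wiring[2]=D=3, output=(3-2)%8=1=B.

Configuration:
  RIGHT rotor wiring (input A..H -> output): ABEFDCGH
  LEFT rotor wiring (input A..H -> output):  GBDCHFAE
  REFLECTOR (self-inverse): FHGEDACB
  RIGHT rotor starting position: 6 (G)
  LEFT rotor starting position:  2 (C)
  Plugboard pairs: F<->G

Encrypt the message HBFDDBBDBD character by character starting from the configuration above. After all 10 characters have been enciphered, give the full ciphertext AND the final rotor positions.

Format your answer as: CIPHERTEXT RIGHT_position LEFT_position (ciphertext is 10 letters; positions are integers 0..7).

Answer: ADDECCAGDE 0 4

Derivation:
Char 1 ('H'): step: R->7, L=2; H->plug->H->R->H->L->H->refl->B->L'->A->R'->A->plug->A
Char 2 ('B'): step: R->0, L->3 (L advanced); B->plug->B->R->B->L->E->refl->D->L'->F->R'->D->plug->D
Char 3 ('F'): step: R->1, L=3; F->plug->G->R->G->L->G->refl->C->L'->C->R'->D->plug->D
Char 4 ('D'): step: R->2, L=3; D->plug->D->R->A->L->H->refl->B->L'->E->R'->E->plug->E
Char 5 ('D'): step: R->3, L=3; D->plug->D->R->D->L->F->refl->A->L'->H->R'->C->plug->C
Char 6 ('B'): step: R->4, L=3; B->plug->B->R->G->L->G->refl->C->L'->C->R'->C->plug->C
Char 7 ('B'): step: R->5, L=3; B->plug->B->R->B->L->E->refl->D->L'->F->R'->A->plug->A
Char 8 ('D'): step: R->6, L=3; D->plug->D->R->D->L->F->refl->A->L'->H->R'->F->plug->G
Char 9 ('B'): step: R->7, L=3; B->plug->B->R->B->L->E->refl->D->L'->F->R'->D->plug->D
Char 10 ('D'): step: R->0, L->4 (L advanced); D->plug->D->R->F->L->F->refl->A->L'->D->R'->E->plug->E
Final: ciphertext=ADDECCAGDE, RIGHT=0, LEFT=4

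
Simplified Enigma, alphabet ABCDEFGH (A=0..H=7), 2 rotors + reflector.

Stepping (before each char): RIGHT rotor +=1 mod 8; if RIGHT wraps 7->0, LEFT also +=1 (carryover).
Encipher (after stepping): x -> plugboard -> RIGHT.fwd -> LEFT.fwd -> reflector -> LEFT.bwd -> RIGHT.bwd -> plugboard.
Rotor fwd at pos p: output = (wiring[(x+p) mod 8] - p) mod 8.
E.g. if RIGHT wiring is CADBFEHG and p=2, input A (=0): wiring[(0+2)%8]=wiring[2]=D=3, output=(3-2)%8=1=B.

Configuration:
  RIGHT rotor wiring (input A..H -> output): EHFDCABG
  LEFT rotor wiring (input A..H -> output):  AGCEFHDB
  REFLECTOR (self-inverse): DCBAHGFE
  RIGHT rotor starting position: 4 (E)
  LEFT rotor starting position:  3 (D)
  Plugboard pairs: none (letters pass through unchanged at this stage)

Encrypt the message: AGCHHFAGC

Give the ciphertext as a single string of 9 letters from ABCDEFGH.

Char 1 ('A'): step: R->5, L=3; A->plug->A->R->D->L->A->refl->D->L'->G->R'->G->plug->G
Char 2 ('G'): step: R->6, L=3; G->plug->G->R->E->L->G->refl->F->L'->F->R'->F->plug->F
Char 3 ('C'): step: R->7, L=3; C->plug->C->R->A->L->B->refl->C->L'->B->R'->G->plug->G
Char 4 ('H'): step: R->0, L->4 (L advanced); H->plug->H->R->G->L->G->refl->F->L'->D->R'->D->plug->D
Char 5 ('H'): step: R->1, L=4; H->plug->H->R->D->L->F->refl->G->L'->G->R'->A->plug->A
Char 6 ('F'): step: R->2, L=4; F->plug->F->R->E->L->E->refl->H->L'->C->R'->G->plug->G
Char 7 ('A'): step: R->3, L=4; A->plug->A->R->A->L->B->refl->C->L'->F->R'->C->plug->C
Char 8 ('G'): step: R->4, L=4; G->plug->G->R->B->L->D->refl->A->L'->H->R'->H->plug->H
Char 9 ('C'): step: R->5, L=4; C->plug->C->R->B->L->D->refl->A->L'->H->R'->D->plug->D

Answer: GFGDAGCHD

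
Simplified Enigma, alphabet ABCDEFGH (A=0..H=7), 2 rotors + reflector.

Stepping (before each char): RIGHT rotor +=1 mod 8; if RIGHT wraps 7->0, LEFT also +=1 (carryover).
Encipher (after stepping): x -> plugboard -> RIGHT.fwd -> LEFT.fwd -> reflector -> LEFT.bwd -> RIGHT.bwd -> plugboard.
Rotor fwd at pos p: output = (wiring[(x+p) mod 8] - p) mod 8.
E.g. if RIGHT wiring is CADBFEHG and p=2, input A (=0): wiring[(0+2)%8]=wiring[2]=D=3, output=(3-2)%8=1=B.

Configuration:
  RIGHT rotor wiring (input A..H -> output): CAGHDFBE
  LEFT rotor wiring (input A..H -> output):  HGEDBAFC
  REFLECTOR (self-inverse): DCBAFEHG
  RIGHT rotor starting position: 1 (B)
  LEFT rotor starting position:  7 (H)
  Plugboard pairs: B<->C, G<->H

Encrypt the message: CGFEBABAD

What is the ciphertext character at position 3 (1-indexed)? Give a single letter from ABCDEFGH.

Char 1 ('C'): step: R->2, L=7; C->plug->B->R->F->L->C->refl->B->L'->G->R'->H->plug->G
Char 2 ('G'): step: R->3, L=7; G->plug->H->R->D->L->F->refl->E->L'->E->R'->A->plug->A
Char 3 ('F'): step: R->4, L=7; F->plug->F->R->E->L->E->refl->F->L'->D->R'->H->plug->G

G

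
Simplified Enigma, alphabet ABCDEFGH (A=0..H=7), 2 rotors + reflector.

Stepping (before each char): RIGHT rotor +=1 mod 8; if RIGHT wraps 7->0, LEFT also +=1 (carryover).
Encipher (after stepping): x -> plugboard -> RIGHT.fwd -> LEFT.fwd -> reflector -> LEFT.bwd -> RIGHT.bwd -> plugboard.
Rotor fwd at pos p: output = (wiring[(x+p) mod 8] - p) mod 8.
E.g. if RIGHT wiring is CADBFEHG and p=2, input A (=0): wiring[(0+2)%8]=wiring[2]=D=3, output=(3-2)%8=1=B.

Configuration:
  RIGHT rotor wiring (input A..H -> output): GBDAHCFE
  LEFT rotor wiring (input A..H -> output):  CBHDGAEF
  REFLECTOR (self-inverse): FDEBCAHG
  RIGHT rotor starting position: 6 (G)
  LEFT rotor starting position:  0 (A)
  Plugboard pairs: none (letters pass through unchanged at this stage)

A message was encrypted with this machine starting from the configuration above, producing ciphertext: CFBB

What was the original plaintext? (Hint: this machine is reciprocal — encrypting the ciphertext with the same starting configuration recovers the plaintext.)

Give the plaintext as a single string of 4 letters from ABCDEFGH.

Answer: DADF

Derivation:
Char 1 ('C'): step: R->7, L=0; C->plug->C->R->C->L->H->refl->G->L'->E->R'->D->plug->D
Char 2 ('F'): step: R->0, L->1 (L advanced); F->plug->F->R->C->L->C->refl->E->L'->G->R'->A->plug->A
Char 3 ('B'): step: R->1, L=1; B->plug->B->R->C->L->C->refl->E->L'->G->R'->D->plug->D
Char 4 ('B'): step: R->2, L=1; B->plug->B->R->G->L->E->refl->C->L'->C->R'->F->plug->F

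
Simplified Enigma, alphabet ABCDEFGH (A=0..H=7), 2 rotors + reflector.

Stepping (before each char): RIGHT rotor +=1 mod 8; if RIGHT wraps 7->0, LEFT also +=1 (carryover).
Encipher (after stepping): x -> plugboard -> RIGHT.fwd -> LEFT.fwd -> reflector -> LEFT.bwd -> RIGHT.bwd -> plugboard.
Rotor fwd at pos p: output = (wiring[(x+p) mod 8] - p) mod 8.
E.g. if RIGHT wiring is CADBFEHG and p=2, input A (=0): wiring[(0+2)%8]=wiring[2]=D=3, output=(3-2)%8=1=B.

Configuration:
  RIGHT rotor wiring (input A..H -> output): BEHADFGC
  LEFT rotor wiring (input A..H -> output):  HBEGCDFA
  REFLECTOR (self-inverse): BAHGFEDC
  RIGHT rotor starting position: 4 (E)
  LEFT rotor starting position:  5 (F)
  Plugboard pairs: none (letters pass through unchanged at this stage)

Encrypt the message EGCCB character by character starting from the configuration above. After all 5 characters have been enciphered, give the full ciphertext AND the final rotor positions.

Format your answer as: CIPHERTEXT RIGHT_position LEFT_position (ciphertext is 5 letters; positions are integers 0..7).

Char 1 ('E'): step: R->5, L=5; E->plug->E->R->H->L->F->refl->E->L'->E->R'->D->plug->D
Char 2 ('G'): step: R->6, L=5; G->plug->G->R->F->L->H->refl->C->L'->D->R'->C->plug->C
Char 3 ('C'): step: R->7, L=5; C->plug->C->R->F->L->H->refl->C->L'->D->R'->A->plug->A
Char 4 ('C'): step: R->0, L->6 (L advanced); C->plug->C->R->H->L->F->refl->E->L'->G->R'->G->plug->G
Char 5 ('B'): step: R->1, L=6; B->plug->B->R->G->L->E->refl->F->L'->H->R'->C->plug->C
Final: ciphertext=DCAGC, RIGHT=1, LEFT=6

Answer: DCAGC 1 6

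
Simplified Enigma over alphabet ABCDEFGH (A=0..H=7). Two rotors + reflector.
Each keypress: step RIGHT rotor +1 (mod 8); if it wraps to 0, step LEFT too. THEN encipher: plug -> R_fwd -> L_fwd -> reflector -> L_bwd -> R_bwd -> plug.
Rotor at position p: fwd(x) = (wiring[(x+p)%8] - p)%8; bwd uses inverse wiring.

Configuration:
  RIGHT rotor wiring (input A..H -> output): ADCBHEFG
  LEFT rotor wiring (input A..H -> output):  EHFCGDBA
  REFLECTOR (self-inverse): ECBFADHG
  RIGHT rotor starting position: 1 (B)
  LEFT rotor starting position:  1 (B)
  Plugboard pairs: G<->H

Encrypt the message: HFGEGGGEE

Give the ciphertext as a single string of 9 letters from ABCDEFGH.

Answer: ACCBBFBDH

Derivation:
Char 1 ('H'): step: R->2, L=1; H->plug->G->R->G->L->H->refl->G->L'->A->R'->A->plug->A
Char 2 ('F'): step: R->3, L=1; F->plug->F->R->F->L->A->refl->E->L'->B->R'->C->plug->C
Char 3 ('G'): step: R->4, L=1; G->plug->H->R->F->L->A->refl->E->L'->B->R'->C->plug->C
Char 4 ('E'): step: R->5, L=1; E->plug->E->R->G->L->H->refl->G->L'->A->R'->B->plug->B
Char 5 ('G'): step: R->6, L=1; G->plug->H->R->G->L->H->refl->G->L'->A->R'->B->plug->B
Char 6 ('G'): step: R->7, L=1; G->plug->H->R->G->L->H->refl->G->L'->A->R'->F->plug->F
Char 7 ('G'): step: R->0, L->2 (L advanced); G->plug->H->R->G->L->C->refl->B->L'->D->R'->B->plug->B
Char 8 ('E'): step: R->1, L=2; E->plug->E->R->D->L->B->refl->C->L'->G->R'->D->plug->D
Char 9 ('E'): step: R->2, L=2; E->plug->E->R->D->L->B->refl->C->L'->G->R'->G->plug->H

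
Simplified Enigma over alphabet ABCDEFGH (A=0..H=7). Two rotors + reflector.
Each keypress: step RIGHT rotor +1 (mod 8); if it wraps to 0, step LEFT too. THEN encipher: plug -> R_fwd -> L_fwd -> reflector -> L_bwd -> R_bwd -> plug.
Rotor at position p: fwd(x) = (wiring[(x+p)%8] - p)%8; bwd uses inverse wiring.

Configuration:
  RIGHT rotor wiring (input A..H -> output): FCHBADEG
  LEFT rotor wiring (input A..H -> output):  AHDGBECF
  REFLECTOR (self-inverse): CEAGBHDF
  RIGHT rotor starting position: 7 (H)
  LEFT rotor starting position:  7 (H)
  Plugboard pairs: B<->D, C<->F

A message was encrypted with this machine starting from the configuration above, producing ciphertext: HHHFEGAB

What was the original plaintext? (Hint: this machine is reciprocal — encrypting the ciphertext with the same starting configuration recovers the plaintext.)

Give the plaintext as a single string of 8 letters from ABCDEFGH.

Answer: EGFADEDD

Derivation:
Char 1 ('H'): step: R->0, L->0 (L advanced); H->plug->H->R->G->L->C->refl->A->L'->A->R'->E->plug->E
Char 2 ('H'): step: R->1, L=0; H->plug->H->R->E->L->B->refl->E->L'->F->R'->G->plug->G
Char 3 ('H'): step: R->2, L=0; H->plug->H->R->A->L->A->refl->C->L'->G->R'->C->plug->F
Char 4 ('F'): step: R->3, L=0; F->plug->C->R->A->L->A->refl->C->L'->G->R'->A->plug->A
Char 5 ('E'): step: R->4, L=0; E->plug->E->R->B->L->H->refl->F->L'->H->R'->B->plug->D
Char 6 ('G'): step: R->5, L=0; G->plug->G->R->E->L->B->refl->E->L'->F->R'->E->plug->E
Char 7 ('A'): step: R->6, L=0; A->plug->A->R->G->L->C->refl->A->L'->A->R'->B->plug->D
Char 8 ('B'): step: R->7, L=0; B->plug->D->R->A->L->A->refl->C->L'->G->R'->B->plug->D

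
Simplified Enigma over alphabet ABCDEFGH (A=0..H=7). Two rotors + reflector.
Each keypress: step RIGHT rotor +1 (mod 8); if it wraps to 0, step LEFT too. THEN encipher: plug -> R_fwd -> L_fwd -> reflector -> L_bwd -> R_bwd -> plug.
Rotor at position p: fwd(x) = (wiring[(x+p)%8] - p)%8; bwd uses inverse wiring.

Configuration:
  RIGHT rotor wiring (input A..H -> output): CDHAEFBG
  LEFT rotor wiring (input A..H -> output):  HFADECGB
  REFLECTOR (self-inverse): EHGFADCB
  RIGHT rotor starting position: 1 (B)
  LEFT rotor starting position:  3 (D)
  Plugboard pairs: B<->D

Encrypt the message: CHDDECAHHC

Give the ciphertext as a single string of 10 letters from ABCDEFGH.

Answer: HBBEFGGACD

Derivation:
Char 1 ('C'): step: R->2, L=3; C->plug->C->R->C->L->H->refl->B->L'->B->R'->H->plug->H
Char 2 ('H'): step: R->3, L=3; H->plug->H->R->E->L->G->refl->C->L'->G->R'->D->plug->B
Char 3 ('D'): step: R->4, L=3; D->plug->B->R->B->L->B->refl->H->L'->C->R'->D->plug->B
Char 4 ('D'): step: R->5, L=3; D->plug->B->R->E->L->G->refl->C->L'->G->R'->E->plug->E
Char 5 ('E'): step: R->6, L=3; E->plug->E->R->B->L->B->refl->H->L'->C->R'->F->plug->F
Char 6 ('C'): step: R->7, L=3; C->plug->C->R->E->L->G->refl->C->L'->G->R'->G->plug->G
Char 7 ('A'): step: R->0, L->4 (L advanced); A->plug->A->R->C->L->C->refl->G->L'->B->R'->G->plug->G
Char 8 ('H'): step: R->1, L=4; H->plug->H->R->B->L->G->refl->C->L'->C->R'->A->plug->A
Char 9 ('H'): step: R->2, L=4; H->plug->H->R->B->L->G->refl->C->L'->C->R'->C->plug->C
Char 10 ('C'): step: R->3, L=4; C->plug->C->R->C->L->C->refl->G->L'->B->R'->B->plug->D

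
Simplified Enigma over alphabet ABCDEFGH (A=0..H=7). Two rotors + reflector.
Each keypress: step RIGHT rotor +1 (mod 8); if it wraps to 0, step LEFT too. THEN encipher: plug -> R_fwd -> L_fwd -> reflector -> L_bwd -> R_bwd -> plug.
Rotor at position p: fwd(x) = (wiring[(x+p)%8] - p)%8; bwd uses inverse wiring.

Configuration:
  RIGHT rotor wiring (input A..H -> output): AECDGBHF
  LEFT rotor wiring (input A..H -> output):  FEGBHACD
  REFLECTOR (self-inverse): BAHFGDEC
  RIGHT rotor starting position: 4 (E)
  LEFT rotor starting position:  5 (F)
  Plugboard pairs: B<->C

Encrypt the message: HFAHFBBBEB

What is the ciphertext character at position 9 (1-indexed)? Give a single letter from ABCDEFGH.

Char 1 ('H'): step: R->5, L=5; H->plug->H->R->B->L->F->refl->D->L'->A->R'->C->plug->B
Char 2 ('F'): step: R->6, L=5; F->plug->F->R->F->L->B->refl->A->L'->D->R'->H->plug->H
Char 3 ('A'): step: R->7, L=5; A->plug->A->R->G->L->E->refl->G->L'->C->R'->G->plug->G
Char 4 ('H'): step: R->0, L->6 (L advanced); H->plug->H->R->F->L->D->refl->F->L'->B->R'->F->plug->F
Char 5 ('F'): step: R->1, L=6; F->plug->F->R->G->L->B->refl->A->L'->E->R'->G->plug->G
Char 6 ('B'): step: R->2, L=6; B->plug->C->R->E->L->A->refl->B->L'->G->R'->G->plug->G
Char 7 ('B'): step: R->3, L=6; B->plug->C->R->G->L->B->refl->A->L'->E->R'->D->plug->D
Char 8 ('B'): step: R->4, L=6; B->plug->C->R->D->L->G->refl->E->L'->A->R'->F->plug->F
Char 9 ('E'): step: R->5, L=6; E->plug->E->R->H->L->C->refl->H->L'->C->R'->B->plug->C

C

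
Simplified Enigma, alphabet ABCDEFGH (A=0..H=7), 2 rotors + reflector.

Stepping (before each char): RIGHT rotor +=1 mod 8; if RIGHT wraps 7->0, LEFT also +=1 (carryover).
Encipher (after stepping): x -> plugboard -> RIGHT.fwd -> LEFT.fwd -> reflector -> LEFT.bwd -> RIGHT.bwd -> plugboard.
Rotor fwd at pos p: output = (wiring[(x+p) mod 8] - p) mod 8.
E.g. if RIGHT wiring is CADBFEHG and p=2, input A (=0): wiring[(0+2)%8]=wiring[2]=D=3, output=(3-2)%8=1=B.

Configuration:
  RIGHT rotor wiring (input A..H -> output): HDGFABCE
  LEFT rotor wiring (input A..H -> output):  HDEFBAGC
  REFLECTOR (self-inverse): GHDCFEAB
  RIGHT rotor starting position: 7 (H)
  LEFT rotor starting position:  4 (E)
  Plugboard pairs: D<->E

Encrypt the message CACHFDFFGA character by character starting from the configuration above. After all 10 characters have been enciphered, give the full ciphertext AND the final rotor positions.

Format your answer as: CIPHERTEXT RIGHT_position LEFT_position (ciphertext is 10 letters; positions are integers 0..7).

Char 1 ('C'): step: R->0, L->5 (L advanced); C->plug->C->R->G->L->A->refl->G->L'->E->R'->H->plug->H
Char 2 ('A'): step: R->1, L=5; A->plug->A->R->C->L->F->refl->E->L'->H->R'->D->plug->E
Char 3 ('C'): step: R->2, L=5; C->plug->C->R->G->L->A->refl->G->L'->E->R'->A->plug->A
Char 4 ('H'): step: R->3, L=5; H->plug->H->R->D->L->C->refl->D->L'->A->R'->G->plug->G
Char 5 ('F'): step: R->4, L=5; F->plug->F->R->H->L->E->refl->F->L'->C->R'->G->plug->G
Char 6 ('D'): step: R->5, L=5; D->plug->E->R->G->L->A->refl->G->L'->E->R'->A->plug->A
Char 7 ('F'): step: R->6, L=5; F->plug->F->R->H->L->E->refl->F->L'->C->R'->G->plug->G
Char 8 ('F'): step: R->7, L=5; F->plug->F->R->B->L->B->refl->H->L'->F->R'->A->plug->A
Char 9 ('G'): step: R->0, L->6 (L advanced); G->plug->G->R->C->L->B->refl->H->L'->F->R'->D->plug->E
Char 10 ('A'): step: R->1, L=6; A->plug->A->R->C->L->B->refl->H->L'->F->R'->B->plug->B
Final: ciphertext=HEAGGAGAEB, RIGHT=1, LEFT=6

Answer: HEAGGAGAEB 1 6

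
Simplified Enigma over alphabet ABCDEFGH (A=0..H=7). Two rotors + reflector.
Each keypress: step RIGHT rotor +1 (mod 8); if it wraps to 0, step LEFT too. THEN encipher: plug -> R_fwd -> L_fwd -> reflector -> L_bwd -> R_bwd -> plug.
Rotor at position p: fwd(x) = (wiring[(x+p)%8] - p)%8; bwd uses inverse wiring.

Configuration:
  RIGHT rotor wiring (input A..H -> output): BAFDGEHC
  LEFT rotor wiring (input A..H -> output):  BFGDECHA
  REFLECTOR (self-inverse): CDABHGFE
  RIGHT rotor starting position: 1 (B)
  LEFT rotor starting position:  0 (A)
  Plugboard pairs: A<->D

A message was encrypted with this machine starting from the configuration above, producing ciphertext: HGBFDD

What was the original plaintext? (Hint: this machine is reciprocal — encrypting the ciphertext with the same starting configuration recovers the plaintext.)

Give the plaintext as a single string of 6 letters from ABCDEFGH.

Answer: CECEAH

Derivation:
Char 1 ('H'): step: R->2, L=0; H->plug->H->R->G->L->H->refl->E->L'->E->R'->C->plug->C
Char 2 ('G'): step: R->3, L=0; G->plug->G->R->F->L->C->refl->A->L'->H->R'->E->plug->E
Char 3 ('B'): step: R->4, L=0; B->plug->B->R->A->L->B->refl->D->L'->D->R'->C->plug->C
Char 4 ('F'): step: R->5, L=0; F->plug->F->R->A->L->B->refl->D->L'->D->R'->E->plug->E
Char 5 ('D'): step: R->6, L=0; D->plug->A->R->B->L->F->refl->G->L'->C->R'->D->plug->A
Char 6 ('D'): step: R->7, L=0; D->plug->A->R->D->L->D->refl->B->L'->A->R'->H->plug->H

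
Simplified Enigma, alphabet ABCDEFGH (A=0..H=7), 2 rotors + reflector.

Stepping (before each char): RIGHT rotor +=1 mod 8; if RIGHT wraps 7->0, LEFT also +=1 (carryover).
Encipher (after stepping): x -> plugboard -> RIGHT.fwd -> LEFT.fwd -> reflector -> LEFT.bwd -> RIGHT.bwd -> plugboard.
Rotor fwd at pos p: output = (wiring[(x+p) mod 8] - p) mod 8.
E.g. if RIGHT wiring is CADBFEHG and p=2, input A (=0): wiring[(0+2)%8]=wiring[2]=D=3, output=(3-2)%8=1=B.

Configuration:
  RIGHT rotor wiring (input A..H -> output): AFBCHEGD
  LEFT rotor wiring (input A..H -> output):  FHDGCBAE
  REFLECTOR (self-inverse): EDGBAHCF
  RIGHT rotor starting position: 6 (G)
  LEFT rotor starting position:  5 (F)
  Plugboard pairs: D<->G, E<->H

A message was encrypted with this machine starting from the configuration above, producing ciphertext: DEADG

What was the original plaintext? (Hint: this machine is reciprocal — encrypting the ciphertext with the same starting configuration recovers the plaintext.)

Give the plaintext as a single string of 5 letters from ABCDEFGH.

Char 1 ('D'): step: R->7, L=5; D->plug->G->R->F->L->G->refl->C->L'->E->R'->A->plug->A
Char 2 ('E'): step: R->0, L->6 (L advanced); E->plug->H->R->D->L->B->refl->D->L'->H->R'->E->plug->H
Char 3 ('A'): step: R->1, L=6; A->plug->A->R->E->L->F->refl->H->L'->C->R'->G->plug->D
Char 4 ('D'): step: R->2, L=6; D->plug->G->R->G->L->E->refl->A->L'->F->R'->C->plug->C
Char 5 ('G'): step: R->3, L=6; G->plug->D->R->D->L->B->refl->D->L'->H->R'->A->plug->A

Answer: AHDCA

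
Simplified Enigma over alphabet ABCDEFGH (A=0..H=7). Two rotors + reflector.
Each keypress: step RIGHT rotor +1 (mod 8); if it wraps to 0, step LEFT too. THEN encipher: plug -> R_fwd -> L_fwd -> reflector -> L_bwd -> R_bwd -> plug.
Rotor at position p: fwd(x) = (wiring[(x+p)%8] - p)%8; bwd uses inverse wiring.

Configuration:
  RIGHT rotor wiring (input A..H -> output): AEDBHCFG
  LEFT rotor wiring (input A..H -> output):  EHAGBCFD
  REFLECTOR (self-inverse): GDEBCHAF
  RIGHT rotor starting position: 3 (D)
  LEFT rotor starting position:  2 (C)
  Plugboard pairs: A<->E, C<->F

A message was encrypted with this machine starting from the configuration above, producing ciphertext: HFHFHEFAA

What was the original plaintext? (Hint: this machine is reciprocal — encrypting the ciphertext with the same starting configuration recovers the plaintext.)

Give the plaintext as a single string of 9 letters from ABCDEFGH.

Answer: ACADFDDEF

Derivation:
Char 1 ('H'): step: R->4, L=2; H->plug->H->R->F->L->B->refl->D->L'->E->R'->E->plug->A
Char 2 ('F'): step: R->5, L=2; F->plug->C->R->B->L->E->refl->C->L'->G->R'->F->plug->C
Char 3 ('H'): step: R->6, L=2; H->plug->H->R->E->L->D->refl->B->L'->F->R'->E->plug->A
Char 4 ('F'): step: R->7, L=2; F->plug->C->R->F->L->B->refl->D->L'->E->R'->D->plug->D
Char 5 ('H'): step: R->0, L->3 (L advanced); H->plug->H->R->G->L->E->refl->C->L'->D->R'->C->plug->F
Char 6 ('E'): step: R->1, L=3; E->plug->A->R->D->L->C->refl->E->L'->G->R'->D->plug->D
Char 7 ('F'): step: R->2, L=3; F->plug->C->R->F->L->B->refl->D->L'->A->R'->D->plug->D
Char 8 ('A'): step: R->3, L=3; A->plug->E->R->D->L->C->refl->E->L'->G->R'->A->plug->E
Char 9 ('A'): step: R->4, L=3; A->plug->E->R->E->L->A->refl->G->L'->B->R'->C->plug->F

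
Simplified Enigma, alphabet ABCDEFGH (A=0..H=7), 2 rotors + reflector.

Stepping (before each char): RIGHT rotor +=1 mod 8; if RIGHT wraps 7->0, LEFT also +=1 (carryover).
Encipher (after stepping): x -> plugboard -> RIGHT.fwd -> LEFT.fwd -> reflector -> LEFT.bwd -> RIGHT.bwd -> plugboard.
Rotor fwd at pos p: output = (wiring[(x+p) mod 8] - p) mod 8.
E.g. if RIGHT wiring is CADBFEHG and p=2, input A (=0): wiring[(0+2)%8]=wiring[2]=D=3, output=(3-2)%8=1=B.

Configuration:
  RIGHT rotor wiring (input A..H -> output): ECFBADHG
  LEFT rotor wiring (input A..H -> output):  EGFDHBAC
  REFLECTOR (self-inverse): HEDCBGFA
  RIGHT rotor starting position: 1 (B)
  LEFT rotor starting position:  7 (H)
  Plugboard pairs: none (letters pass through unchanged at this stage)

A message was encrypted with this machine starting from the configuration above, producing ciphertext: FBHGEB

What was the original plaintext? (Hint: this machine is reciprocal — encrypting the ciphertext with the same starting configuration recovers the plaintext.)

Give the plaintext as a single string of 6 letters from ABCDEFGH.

Answer: BHDDDE

Derivation:
Char 1 ('F'): step: R->2, L=7; F->plug->F->R->E->L->E->refl->B->L'->H->R'->B->plug->B
Char 2 ('B'): step: R->3, L=7; B->plug->B->R->F->L->A->refl->H->L'->C->R'->H->plug->H
Char 3 ('H'): step: R->4, L=7; H->plug->H->R->F->L->A->refl->H->L'->C->R'->D->plug->D
Char 4 ('G'): step: R->5, L=7; G->plug->G->R->E->L->E->refl->B->L'->H->R'->D->plug->D
Char 5 ('E'): step: R->6, L=7; E->plug->E->R->H->L->B->refl->E->L'->E->R'->D->plug->D
Char 6 ('B'): step: R->7, L=7; B->plug->B->R->F->L->A->refl->H->L'->C->R'->E->plug->E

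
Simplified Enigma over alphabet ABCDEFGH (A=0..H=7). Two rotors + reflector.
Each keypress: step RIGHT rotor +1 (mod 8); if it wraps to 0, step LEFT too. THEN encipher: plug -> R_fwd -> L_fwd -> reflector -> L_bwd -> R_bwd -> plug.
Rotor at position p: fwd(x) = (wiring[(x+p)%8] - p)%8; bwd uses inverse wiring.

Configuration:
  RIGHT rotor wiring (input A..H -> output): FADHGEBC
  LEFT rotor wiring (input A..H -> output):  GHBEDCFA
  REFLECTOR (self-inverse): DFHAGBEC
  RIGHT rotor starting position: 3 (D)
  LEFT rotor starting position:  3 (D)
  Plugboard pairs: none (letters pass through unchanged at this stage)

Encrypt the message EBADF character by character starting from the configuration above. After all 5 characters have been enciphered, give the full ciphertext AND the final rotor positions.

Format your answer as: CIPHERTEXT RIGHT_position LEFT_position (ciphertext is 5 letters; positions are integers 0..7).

Answer: CDDEB 0 4

Derivation:
Char 1 ('E'): step: R->4, L=3; E->plug->E->R->B->L->A->refl->D->L'->F->R'->C->plug->C
Char 2 ('B'): step: R->5, L=3; B->plug->B->R->E->L->F->refl->B->L'->A->R'->D->plug->D
Char 3 ('A'): step: R->6, L=3; A->plug->A->R->D->L->C->refl->H->L'->C->R'->D->plug->D
Char 4 ('D'): step: R->7, L=3; D->plug->D->R->E->L->F->refl->B->L'->A->R'->E->plug->E
Char 5 ('F'): step: R->0, L->4 (L advanced); F->plug->F->R->E->L->C->refl->H->L'->A->R'->B->plug->B
Final: ciphertext=CDDEB, RIGHT=0, LEFT=4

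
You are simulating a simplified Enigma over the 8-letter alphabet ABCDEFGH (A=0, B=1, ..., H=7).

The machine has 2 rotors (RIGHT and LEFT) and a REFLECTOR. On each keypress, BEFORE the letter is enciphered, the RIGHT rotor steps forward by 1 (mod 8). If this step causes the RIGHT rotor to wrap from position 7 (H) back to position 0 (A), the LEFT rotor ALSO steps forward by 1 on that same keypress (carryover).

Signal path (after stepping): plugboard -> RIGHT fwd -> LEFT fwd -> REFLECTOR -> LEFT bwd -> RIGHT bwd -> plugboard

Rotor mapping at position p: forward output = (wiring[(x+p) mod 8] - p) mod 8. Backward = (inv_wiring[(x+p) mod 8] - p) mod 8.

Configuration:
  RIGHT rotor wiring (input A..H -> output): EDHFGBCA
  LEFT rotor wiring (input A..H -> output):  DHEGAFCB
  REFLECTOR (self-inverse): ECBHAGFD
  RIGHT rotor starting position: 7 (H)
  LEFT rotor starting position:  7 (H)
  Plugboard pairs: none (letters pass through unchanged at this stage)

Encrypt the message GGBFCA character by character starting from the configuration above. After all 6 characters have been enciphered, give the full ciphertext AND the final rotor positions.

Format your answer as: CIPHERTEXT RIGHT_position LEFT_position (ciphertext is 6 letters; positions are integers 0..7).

Char 1 ('G'): step: R->0, L->0 (L advanced); G->plug->G->R->C->L->E->refl->A->L'->E->R'->A->plug->A
Char 2 ('G'): step: R->1, L=0; G->plug->G->R->H->L->B->refl->C->L'->G->R'->B->plug->B
Char 3 ('B'): step: R->2, L=0; B->plug->B->R->D->L->G->refl->F->L'->F->R'->A->plug->A
Char 4 ('F'): step: R->3, L=0; F->plug->F->R->B->L->H->refl->D->L'->A->R'->G->plug->G
Char 5 ('C'): step: R->4, L=0; C->plug->C->R->G->L->C->refl->B->L'->H->R'->F->plug->F
Char 6 ('A'): step: R->5, L=0; A->plug->A->R->E->L->A->refl->E->L'->C->R'->F->plug->F
Final: ciphertext=ABAGFF, RIGHT=5, LEFT=0

Answer: ABAGFF 5 0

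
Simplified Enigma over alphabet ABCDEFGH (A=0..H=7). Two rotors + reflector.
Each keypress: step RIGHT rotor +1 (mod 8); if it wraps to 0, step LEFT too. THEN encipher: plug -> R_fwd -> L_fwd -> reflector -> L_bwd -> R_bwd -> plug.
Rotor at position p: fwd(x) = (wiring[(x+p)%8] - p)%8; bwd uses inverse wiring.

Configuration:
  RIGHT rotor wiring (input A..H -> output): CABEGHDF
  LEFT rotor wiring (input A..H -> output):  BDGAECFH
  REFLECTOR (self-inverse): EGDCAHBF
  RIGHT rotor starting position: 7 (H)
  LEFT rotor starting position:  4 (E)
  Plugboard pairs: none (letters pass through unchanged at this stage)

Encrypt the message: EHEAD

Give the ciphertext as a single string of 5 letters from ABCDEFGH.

Char 1 ('E'): step: R->0, L->5 (L advanced); E->plug->E->R->G->L->D->refl->C->L'->C->R'->A->plug->A
Char 2 ('H'): step: R->1, L=5; H->plug->H->R->B->L->A->refl->E->L'->D->R'->C->plug->C
Char 3 ('E'): step: R->2, L=5; E->plug->E->R->B->L->A->refl->E->L'->D->R'->F->plug->F
Char 4 ('A'): step: R->3, L=5; A->plug->A->R->B->L->A->refl->E->L'->D->R'->B->plug->B
Char 5 ('D'): step: R->4, L=5; D->plug->D->R->B->L->A->refl->E->L'->D->R'->B->plug->B

Answer: ACFBB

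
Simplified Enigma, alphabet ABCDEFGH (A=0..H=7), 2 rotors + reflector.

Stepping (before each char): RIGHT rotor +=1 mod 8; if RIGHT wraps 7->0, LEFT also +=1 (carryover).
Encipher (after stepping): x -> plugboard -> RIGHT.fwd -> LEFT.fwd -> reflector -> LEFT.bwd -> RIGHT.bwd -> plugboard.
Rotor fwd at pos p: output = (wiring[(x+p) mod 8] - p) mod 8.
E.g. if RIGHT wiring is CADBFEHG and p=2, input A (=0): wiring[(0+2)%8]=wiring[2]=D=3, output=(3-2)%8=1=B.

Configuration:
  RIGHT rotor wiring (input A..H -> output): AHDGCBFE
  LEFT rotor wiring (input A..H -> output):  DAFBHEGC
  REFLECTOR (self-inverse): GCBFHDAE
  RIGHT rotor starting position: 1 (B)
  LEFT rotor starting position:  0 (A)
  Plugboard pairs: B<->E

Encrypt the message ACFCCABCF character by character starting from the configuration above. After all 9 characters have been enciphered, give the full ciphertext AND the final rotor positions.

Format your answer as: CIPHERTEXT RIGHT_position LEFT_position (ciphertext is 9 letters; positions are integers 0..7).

Char 1 ('A'): step: R->2, L=0; A->plug->A->R->B->L->A->refl->G->L'->G->R'->G->plug->G
Char 2 ('C'): step: R->3, L=0; C->plug->C->R->G->L->G->refl->A->L'->B->R'->E->plug->B
Char 3 ('F'): step: R->4, L=0; F->plug->F->R->D->L->B->refl->C->L'->H->R'->G->plug->G
Char 4 ('C'): step: R->5, L=0; C->plug->C->R->H->L->C->refl->B->L'->D->R'->D->plug->D
Char 5 ('C'): step: R->6, L=0; C->plug->C->R->C->L->F->refl->D->L'->A->R'->F->plug->F
Char 6 ('A'): step: R->7, L=0; A->plug->A->R->F->L->E->refl->H->L'->E->R'->D->plug->D
Char 7 ('B'): step: R->0, L->1 (L advanced); B->plug->E->R->C->L->A->refl->G->L'->D->R'->C->plug->C
Char 8 ('C'): step: R->1, L=1; C->plug->C->R->F->L->F->refl->D->L'->E->R'->F->plug->F
Char 9 ('F'): step: R->2, L=1; F->plug->F->R->C->L->A->refl->G->L'->D->R'->E->plug->B
Final: ciphertext=GBGDFDCFB, RIGHT=2, LEFT=1

Answer: GBGDFDCFB 2 1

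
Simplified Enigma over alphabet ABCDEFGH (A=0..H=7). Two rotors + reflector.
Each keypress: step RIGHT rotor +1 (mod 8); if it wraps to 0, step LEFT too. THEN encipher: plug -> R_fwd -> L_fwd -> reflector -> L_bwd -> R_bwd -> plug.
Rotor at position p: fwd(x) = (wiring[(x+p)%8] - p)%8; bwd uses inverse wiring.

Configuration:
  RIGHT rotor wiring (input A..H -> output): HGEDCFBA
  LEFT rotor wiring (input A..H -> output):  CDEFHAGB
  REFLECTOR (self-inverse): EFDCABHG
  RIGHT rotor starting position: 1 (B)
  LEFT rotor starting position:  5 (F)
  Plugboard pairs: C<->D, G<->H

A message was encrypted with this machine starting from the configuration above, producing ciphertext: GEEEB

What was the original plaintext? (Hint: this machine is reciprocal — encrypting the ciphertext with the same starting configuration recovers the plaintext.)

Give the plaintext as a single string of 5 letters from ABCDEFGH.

Char 1 ('G'): step: R->2, L=5; G->plug->H->R->E->L->G->refl->H->L'->F->R'->G->plug->H
Char 2 ('E'): step: R->3, L=5; E->plug->E->R->F->L->H->refl->G->L'->E->R'->F->plug->F
Char 3 ('E'): step: R->4, L=5; E->plug->E->R->D->L->F->refl->B->L'->B->R'->B->plug->B
Char 4 ('E'): step: R->5, L=5; E->plug->E->R->B->L->B->refl->F->L'->D->R'->C->plug->D
Char 5 ('B'): step: R->6, L=5; B->plug->B->R->C->L->E->refl->A->L'->G->R'->E->plug->E

Answer: HFBDE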